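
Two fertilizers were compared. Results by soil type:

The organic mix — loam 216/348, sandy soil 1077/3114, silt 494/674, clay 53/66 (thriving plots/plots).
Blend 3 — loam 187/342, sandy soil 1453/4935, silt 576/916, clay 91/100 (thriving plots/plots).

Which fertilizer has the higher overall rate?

the organic mix

Loam: the organic mix 216/348 = 62.1%, Blend 3 187/342 = 54.7% → the organic mix
Sandy soil: the organic mix 1077/3114 = 34.6%, Blend 3 1453/4935 = 29.4% → the organic mix
Silt: the organic mix 494/674 = 73.3%, Blend 3 576/916 = 62.9% → the organic mix
Clay: the organic mix 53/66 = 80.3%, Blend 3 91/100 = 91.0% → Blend 3
Overall: the organic mix 1840/4202 = 43.8%, Blend 3 2307/6293 = 36.7% → the organic mix
(Neither sweeps every soil group, but the organic mix has the higher pooled rate.)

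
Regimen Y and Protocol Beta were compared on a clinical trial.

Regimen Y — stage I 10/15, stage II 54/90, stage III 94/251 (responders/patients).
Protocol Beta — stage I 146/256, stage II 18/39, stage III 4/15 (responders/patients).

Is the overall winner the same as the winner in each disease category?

Stage I: Regimen Y 10/15 = 66.7%, Protocol Beta 146/256 = 57.0% → Regimen Y
Stage II: Regimen Y 54/90 = 60.0%, Protocol Beta 18/39 = 46.2% → Regimen Y
Stage III: Regimen Y 94/251 = 37.5%, Protocol Beta 4/15 = 26.7% → Regimen Y
Overall: Regimen Y 158/356 = 44.4%, Protocol Beta 168/310 = 54.2% → Protocol Beta
Regimen Y wins each disease group but Protocol Beta wins overall — the comparison reverses. Regimen Y's patients skew toward stage III, which has a lower base rate.

No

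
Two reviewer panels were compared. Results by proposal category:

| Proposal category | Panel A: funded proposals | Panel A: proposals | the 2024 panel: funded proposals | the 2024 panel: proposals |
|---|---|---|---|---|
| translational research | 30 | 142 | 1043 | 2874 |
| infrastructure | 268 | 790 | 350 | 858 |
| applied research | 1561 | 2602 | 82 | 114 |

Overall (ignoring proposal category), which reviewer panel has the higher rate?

Translational research: Panel A 30/142 = 21.1%, the 2024 panel 1043/2874 = 36.3% → the 2024 panel
Infrastructure: Panel A 268/790 = 33.9%, the 2024 panel 350/858 = 40.8% → the 2024 panel
Applied research: Panel A 1561/2602 = 60.0%, the 2024 panel 82/114 = 71.9% → the 2024 panel
Overall: Panel A 1859/3534 = 52.6%, the 2024 panel 1475/3846 = 38.4% → Panel A
(The 2024 panel wins every proposal group but Panel A wins overall — the 2024 panel's proposals skew toward the low-rate translational research group.)

Panel A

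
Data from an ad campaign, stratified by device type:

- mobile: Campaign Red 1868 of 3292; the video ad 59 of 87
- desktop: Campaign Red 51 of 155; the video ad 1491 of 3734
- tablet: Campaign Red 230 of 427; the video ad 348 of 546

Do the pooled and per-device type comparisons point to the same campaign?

No

Mobile: Campaign Red 1868/3292 = 56.7%, the video ad 59/87 = 67.8% → the video ad
Desktop: Campaign Red 51/155 = 32.9%, the video ad 1491/3734 = 39.9% → the video ad
Tablet: Campaign Red 230/427 = 53.9%, the video ad 348/546 = 63.7% → the video ad
Overall: Campaign Red 2149/3874 = 55.5%, the video ad 1898/4367 = 43.5% → Campaign Red
The video ad wins each device group but Campaign Red wins overall — the comparison reverses. The video ad's impressions skew toward desktop, which has a lower base rate.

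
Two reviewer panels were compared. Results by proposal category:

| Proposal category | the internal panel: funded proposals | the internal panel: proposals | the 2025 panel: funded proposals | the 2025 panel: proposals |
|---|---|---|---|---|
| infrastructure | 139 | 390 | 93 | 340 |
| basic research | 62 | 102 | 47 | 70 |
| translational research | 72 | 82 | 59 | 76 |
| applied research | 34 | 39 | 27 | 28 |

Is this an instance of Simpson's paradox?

Infrastructure: the internal panel 139/390 = 35.6%, the 2025 panel 93/340 = 27.4% → the internal panel
Basic research: the internal panel 62/102 = 60.8%, the 2025 panel 47/70 = 67.1% → the 2025 panel
Translational research: the internal panel 72/82 = 87.8%, the 2025 panel 59/76 = 77.6% → the internal panel
Applied research: the internal panel 34/39 = 87.2%, the 2025 panel 27/28 = 96.4% → the 2025 panel
Overall: the internal panel 307/613 = 50.1%, the 2025 panel 226/514 = 44.0% → the internal panel
Neither sweeps: the internal panel wins 2 of 4 groups, the 2025 panel wins 2. The internal panel wins overall but not every group — no Simpson reversal.

No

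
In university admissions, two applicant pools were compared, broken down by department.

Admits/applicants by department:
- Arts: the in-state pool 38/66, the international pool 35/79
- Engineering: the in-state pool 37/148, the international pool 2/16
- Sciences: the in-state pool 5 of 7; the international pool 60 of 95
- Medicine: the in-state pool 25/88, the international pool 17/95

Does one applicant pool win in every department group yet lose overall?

Yes

Arts: the in-state pool 38/66 = 57.6%, the international pool 35/79 = 44.3% → the in-state pool
Engineering: the in-state pool 37/148 = 25.0%, the international pool 2/16 = 12.5% → the in-state pool
Sciences: the in-state pool 5/7 = 71.4%, the international pool 60/95 = 63.2% → the in-state pool
Medicine: the in-state pool 25/88 = 28.4%, the international pool 17/95 = 17.9% → the in-state pool
Overall: the in-state pool 105/309 = 34.0%, the international pool 114/285 = 40.0% → the international pool
The in-state pool wins each department group but the international pool wins overall — the comparison reverses. The in-state pool's applicants skew toward Engineering, which has a lower base rate.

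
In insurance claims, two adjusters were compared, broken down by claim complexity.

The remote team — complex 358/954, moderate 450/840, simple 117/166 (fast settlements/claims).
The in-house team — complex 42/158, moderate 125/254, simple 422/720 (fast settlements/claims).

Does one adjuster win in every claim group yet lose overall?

Complex: the remote team 358/954 = 37.5%, the in-house team 42/158 = 26.6% → the remote team
Moderate: the remote team 450/840 = 53.6%, the in-house team 125/254 = 49.2% → the remote team
Simple: the remote team 117/166 = 70.5%, the in-house team 422/720 = 58.6% → the remote team
Overall: the remote team 925/1960 = 47.2%, the in-house team 589/1132 = 52.0% → the in-house team
The remote team wins each claim group but the in-house team wins overall — the comparison reverses. The remote team's claims skew toward complex, which has a lower base rate.

Yes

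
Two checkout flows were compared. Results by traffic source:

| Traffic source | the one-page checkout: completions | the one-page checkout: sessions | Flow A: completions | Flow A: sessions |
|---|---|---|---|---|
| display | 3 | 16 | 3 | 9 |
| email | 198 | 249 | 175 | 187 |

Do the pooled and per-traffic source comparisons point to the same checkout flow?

Display: the one-page checkout 3/16 = 18.8%, Flow A 3/9 = 33.3% → Flow A
Email: the one-page checkout 198/249 = 79.5%, Flow A 175/187 = 93.6% → Flow A
Overall: the one-page checkout 201/265 = 75.8%, Flow A 178/196 = 90.8% → Flow A
Flow A wins overall and in every traffic group — no reversal.

Yes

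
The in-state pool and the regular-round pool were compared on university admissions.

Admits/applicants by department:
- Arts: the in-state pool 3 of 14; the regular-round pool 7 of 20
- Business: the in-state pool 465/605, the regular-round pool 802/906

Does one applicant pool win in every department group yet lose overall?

No

Arts: the in-state pool 3/14 = 21.4%, the regular-round pool 7/20 = 35.0% → the regular-round pool
Business: the in-state pool 465/605 = 76.9%, the regular-round pool 802/906 = 88.5% → the regular-round pool
Overall: the in-state pool 468/619 = 75.6%, the regular-round pool 809/926 = 87.4% → the regular-round pool
The regular-round pool wins overall and in every department group — no reversal.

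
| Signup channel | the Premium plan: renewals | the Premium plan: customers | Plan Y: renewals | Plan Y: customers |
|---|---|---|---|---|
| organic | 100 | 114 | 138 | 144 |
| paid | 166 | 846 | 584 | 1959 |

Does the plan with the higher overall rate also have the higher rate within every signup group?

Yes

Organic: the Premium plan 100/114 = 87.7%, Plan Y 138/144 = 95.8% → Plan Y
Paid: the Premium plan 166/846 = 19.6%, Plan Y 584/1959 = 29.8% → Plan Y
Overall: the Premium plan 266/960 = 27.7%, Plan Y 722/2103 = 34.3% → Plan Y
Plan Y wins overall and in every signup group — no reversal.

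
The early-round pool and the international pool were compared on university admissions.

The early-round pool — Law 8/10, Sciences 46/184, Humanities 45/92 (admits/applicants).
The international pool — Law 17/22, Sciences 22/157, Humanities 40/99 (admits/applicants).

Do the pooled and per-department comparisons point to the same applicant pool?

Yes

Law: the early-round pool 8/10 = 80.0%, the international pool 17/22 = 77.3% → the early-round pool
Sciences: the early-round pool 46/184 = 25.0%, the international pool 22/157 = 14.0% → the early-round pool
Humanities: the early-round pool 45/92 = 48.9%, the international pool 40/99 = 40.4% → the early-round pool
Overall: the early-round pool 99/286 = 34.6%, the international pool 79/278 = 28.4% → the early-round pool
The early-round pool wins overall and in every department group — no reversal.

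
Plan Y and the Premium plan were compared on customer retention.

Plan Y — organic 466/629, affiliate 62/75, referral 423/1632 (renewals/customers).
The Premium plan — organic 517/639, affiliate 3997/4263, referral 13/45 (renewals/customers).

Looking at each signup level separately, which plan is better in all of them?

Organic: Plan Y 466/629 = 74.1%, the Premium plan 517/639 = 80.9% → the Premium plan
Affiliate: Plan Y 62/75 = 82.7%, the Premium plan 3997/4263 = 93.8% → the Premium plan
Referral: Plan Y 423/1632 = 25.9%, the Premium plan 13/45 = 28.9% → the Premium plan
The Premium plan has the higher rate in all 3 groups.

the Premium plan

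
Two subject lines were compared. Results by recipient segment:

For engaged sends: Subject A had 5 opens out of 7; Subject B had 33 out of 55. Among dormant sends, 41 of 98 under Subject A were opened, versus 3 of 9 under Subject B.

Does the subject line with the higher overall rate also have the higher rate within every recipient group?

No

Engaged: Subject A 5/7 = 71.4%, Subject B 33/55 = 60.0% → Subject A
Dormant: Subject A 41/98 = 41.8%, Subject B 3/9 = 33.3% → Subject A
Overall: Subject A 46/105 = 43.8%, Subject B 36/64 = 56.2% → Subject B
Subject A wins each recipient group but Subject B wins overall — the comparison reverses. Subject A's sends skew toward dormant, which has a lower base rate.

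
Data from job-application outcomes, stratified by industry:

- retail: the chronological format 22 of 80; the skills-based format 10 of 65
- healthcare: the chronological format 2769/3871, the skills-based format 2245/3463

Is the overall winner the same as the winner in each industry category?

Retail: the chronological format 22/80 = 27.5%, the skills-based format 10/65 = 15.4% → the chronological format
Healthcare: the chronological format 2769/3871 = 71.5%, the skills-based format 2245/3463 = 64.8% → the chronological format
Overall: the chronological format 2791/3951 = 70.6%, the skills-based format 2255/3528 = 63.9% → the chronological format
The chronological format wins overall and in every industry group — no reversal.

Yes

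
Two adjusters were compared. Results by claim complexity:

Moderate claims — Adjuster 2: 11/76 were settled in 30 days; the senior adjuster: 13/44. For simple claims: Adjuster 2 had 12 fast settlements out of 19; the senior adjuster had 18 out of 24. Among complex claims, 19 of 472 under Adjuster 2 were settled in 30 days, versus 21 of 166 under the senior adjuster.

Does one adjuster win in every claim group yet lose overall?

No

Moderate: Adjuster 2 11/76 = 14.5%, the senior adjuster 13/44 = 29.5% → the senior adjuster
Simple: Adjuster 2 12/19 = 63.2%, the senior adjuster 18/24 = 75.0% → the senior adjuster
Complex: Adjuster 2 19/472 = 4.0%, the senior adjuster 21/166 = 12.7% → the senior adjuster
Overall: Adjuster 2 42/567 = 7.4%, the senior adjuster 52/234 = 22.2% → the senior adjuster
The senior adjuster wins overall and in every claim group — no reversal.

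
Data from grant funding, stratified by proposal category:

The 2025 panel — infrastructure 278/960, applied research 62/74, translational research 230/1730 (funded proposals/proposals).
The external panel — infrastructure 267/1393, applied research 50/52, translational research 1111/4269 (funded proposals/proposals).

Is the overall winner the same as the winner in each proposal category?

Infrastructure: the 2025 panel 278/960 = 29.0%, the external panel 267/1393 = 19.2% → the 2025 panel
Applied research: the 2025 panel 62/74 = 83.8%, the external panel 50/52 = 96.2% → the external panel
Translational research: the 2025 panel 230/1730 = 13.3%, the external panel 1111/4269 = 26.0% → the external panel
Overall: the 2025 panel 570/2764 = 20.6%, the external panel 1428/5714 = 25.0% → the external panel
Neither sweeps: the 2025 panel wins 1 of 3 groups, the external panel wins 2. The external panel wins overall but not every group — no Simpson reversal.

No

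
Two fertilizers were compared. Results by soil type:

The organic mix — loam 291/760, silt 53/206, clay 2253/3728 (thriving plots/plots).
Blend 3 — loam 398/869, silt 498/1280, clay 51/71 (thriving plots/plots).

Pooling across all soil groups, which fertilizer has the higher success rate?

the organic mix

Loam: the organic mix 291/760 = 38.3%, Blend 3 398/869 = 45.8% → Blend 3
Silt: the organic mix 53/206 = 25.7%, Blend 3 498/1280 = 38.9% → Blend 3
Clay: the organic mix 2253/3728 = 60.4%, Blend 3 51/71 = 71.8% → Blend 3
Overall: the organic mix 2597/4694 = 55.3%, Blend 3 947/2220 = 42.7% → the organic mix
(Blend 3 wins every soil group but the organic mix wins overall — Blend 3's plots skew toward the low-rate silt group.)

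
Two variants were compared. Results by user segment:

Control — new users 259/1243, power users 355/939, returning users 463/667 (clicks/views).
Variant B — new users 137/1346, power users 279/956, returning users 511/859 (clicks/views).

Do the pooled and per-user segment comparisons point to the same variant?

Yes

New users: Control 259/1243 = 20.8%, Variant B 137/1346 = 10.2% → Control
Power users: Control 355/939 = 37.8%, Variant B 279/956 = 29.2% → Control
Returning users: Control 463/667 = 69.4%, Variant B 511/859 = 59.5% → Control
Overall: Control 1077/2849 = 37.8%, Variant B 927/3161 = 29.3% → Control
Control wins overall and in every user group — no reversal.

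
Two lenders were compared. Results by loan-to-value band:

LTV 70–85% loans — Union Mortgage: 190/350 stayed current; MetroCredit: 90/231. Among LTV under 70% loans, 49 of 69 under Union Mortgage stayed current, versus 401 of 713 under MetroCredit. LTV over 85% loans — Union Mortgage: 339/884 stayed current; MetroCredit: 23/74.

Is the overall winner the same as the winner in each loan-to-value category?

No

LTV 70–85%: Union Mortgage 190/350 = 54.3%, MetroCredit 90/231 = 39.0% → Union Mortgage
LTV under 70%: Union Mortgage 49/69 = 71.0%, MetroCredit 401/713 = 56.2% → Union Mortgage
LTV over 85%: Union Mortgage 339/884 = 38.3%, MetroCredit 23/74 = 31.1% → Union Mortgage
Overall: Union Mortgage 578/1303 = 44.4%, MetroCredit 514/1018 = 50.5% → MetroCredit
Union Mortgage wins each loan-to-value group but MetroCredit wins overall — the comparison reverses. Union Mortgage's loans skew toward LTV over 85%, which has a lower base rate.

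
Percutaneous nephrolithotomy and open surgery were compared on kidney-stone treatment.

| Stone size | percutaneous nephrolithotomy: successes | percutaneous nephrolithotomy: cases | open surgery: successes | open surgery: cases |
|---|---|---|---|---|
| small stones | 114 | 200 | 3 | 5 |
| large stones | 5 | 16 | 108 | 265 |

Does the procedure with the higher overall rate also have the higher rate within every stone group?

No

Small stones: percutaneous nephrolithotomy 114/200 = 57.0%, open surgery 3/5 = 60.0% → open surgery
Large stones: percutaneous nephrolithotomy 5/16 = 31.2%, open surgery 108/265 = 40.8% → open surgery
Overall: percutaneous nephrolithotomy 119/216 = 55.1%, open surgery 111/270 = 41.1% → percutaneous nephrolithotomy
Open surgery wins each stone group but percutaneous nephrolithotomy wins overall — the comparison reverses. Open surgery's cases skew toward large stones, which has a lower base rate.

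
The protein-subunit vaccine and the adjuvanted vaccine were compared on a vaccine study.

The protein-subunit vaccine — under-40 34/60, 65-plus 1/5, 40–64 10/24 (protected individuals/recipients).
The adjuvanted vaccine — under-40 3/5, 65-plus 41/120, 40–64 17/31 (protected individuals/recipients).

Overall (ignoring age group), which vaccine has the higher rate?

Under-40: the protein-subunit vaccine 34/60 = 56.7%, the adjuvanted vaccine 3/5 = 60.0% → the adjuvanted vaccine
65-plus: the protein-subunit vaccine 1/5 = 20.0%, the adjuvanted vaccine 41/120 = 34.2% → the adjuvanted vaccine
40–64: the protein-subunit vaccine 10/24 = 41.7%, the adjuvanted vaccine 17/31 = 54.8% → the adjuvanted vaccine
Overall: the protein-subunit vaccine 45/89 = 50.6%, the adjuvanted vaccine 61/156 = 39.1% → the protein-subunit vaccine
(The adjuvanted vaccine wins every age group but the protein-subunit vaccine wins overall — the adjuvanted vaccine's recipients skew toward the low-rate 65-plus group.)

the protein-subunit vaccine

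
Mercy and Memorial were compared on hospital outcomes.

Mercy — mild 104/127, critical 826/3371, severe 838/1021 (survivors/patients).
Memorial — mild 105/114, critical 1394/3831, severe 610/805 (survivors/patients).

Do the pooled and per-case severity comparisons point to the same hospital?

No

Mild: Mercy 104/127 = 81.9%, Memorial 105/114 = 92.1% → Memorial
Critical: Mercy 826/3371 = 24.5%, Memorial 1394/3831 = 36.4% → Memorial
Severe: Mercy 838/1021 = 82.1%, Memorial 610/805 = 75.8% → Mercy
Overall: Mercy 1768/4519 = 39.1%, Memorial 2109/4750 = 44.4% → Memorial
Neither sweeps: Mercy wins 1 of 3 groups, Memorial wins 2. Memorial wins overall but not every group — no Simpson reversal.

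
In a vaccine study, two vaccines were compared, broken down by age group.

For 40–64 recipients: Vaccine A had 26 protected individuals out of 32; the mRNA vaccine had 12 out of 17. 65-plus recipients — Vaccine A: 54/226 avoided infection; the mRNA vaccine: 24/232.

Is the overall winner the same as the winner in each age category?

40–64: Vaccine A 26/32 = 81.2%, the mRNA vaccine 12/17 = 70.6% → Vaccine A
65-plus: Vaccine A 54/226 = 23.9%, the mRNA vaccine 24/232 = 10.3% → Vaccine A
Overall: Vaccine A 80/258 = 31.0%, the mRNA vaccine 36/249 = 14.5% → Vaccine A
Vaccine A wins overall and in every age group — no reversal.

Yes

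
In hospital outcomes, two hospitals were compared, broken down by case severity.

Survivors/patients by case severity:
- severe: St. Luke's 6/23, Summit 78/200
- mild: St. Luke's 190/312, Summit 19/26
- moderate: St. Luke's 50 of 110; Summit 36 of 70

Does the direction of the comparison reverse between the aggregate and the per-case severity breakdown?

Severe: St. Luke's 6/23 = 26.1%, Summit 78/200 = 39.0% → Summit
Mild: St. Luke's 190/312 = 60.9%, Summit 19/26 = 73.1% → Summit
Moderate: St. Luke's 50/110 = 45.5%, Summit 36/70 = 51.4% → Summit
Overall: St. Luke's 246/445 = 55.3%, Summit 133/296 = 44.9% → St. Luke's
Summit wins each case group but St. Luke's wins overall — the comparison reverses. Summit's patients skew toward severe, which has a lower base rate.

Yes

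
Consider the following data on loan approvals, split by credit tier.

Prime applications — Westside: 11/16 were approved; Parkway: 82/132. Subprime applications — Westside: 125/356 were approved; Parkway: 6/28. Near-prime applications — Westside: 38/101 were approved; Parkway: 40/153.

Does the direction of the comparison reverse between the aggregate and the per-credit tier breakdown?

Yes

Prime: Westside 11/16 = 68.8%, Parkway 82/132 = 62.1% → Westside
Subprime: Westside 125/356 = 35.1%, Parkway 6/28 = 21.4% → Westside
Near-prime: Westside 38/101 = 37.6%, Parkway 40/153 = 26.1% → Westside
Overall: Westside 174/473 = 36.8%, Parkway 128/313 = 40.9% → Parkway
Westside wins each credit group but Parkway wins overall — the comparison reverses. Westside's applications skew toward subprime, which has a lower base rate.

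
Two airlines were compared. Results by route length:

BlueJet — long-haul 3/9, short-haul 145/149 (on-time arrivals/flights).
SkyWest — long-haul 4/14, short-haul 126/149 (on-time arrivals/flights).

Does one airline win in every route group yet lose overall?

No

Long-haul: BlueJet 3/9 = 33.3%, SkyWest 4/14 = 28.6% → BlueJet
Short-haul: BlueJet 145/149 = 97.3%, SkyWest 126/149 = 84.6% → BlueJet
Overall: BlueJet 148/158 = 93.7%, SkyWest 130/163 = 79.8% → BlueJet
BlueJet wins overall and in every route group — no reversal.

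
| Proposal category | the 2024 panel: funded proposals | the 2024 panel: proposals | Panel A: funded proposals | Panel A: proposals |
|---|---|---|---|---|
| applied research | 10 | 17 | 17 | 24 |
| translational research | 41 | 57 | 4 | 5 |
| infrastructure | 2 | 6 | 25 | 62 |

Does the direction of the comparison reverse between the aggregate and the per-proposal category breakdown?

Yes

Applied research: the 2024 panel 10/17 = 58.8%, Panel A 17/24 = 70.8% → Panel A
Translational research: the 2024 panel 41/57 = 71.9%, Panel A 4/5 = 80.0% → Panel A
Infrastructure: the 2024 panel 2/6 = 33.3%, Panel A 25/62 = 40.3% → Panel A
Overall: the 2024 panel 53/80 = 66.2%, Panel A 46/91 = 50.5% → the 2024 panel
Panel A wins each proposal group but the 2024 panel wins overall — the comparison reverses. Panel A's proposals skew toward infrastructure, which has a lower base rate.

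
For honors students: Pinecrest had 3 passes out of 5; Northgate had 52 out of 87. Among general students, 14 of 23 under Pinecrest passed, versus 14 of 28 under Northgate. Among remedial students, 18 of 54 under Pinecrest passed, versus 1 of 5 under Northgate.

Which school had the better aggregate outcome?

Honors: Pinecrest 3/5 = 60.0%, Northgate 52/87 = 59.8% → Pinecrest
General: Pinecrest 14/23 = 60.9%, Northgate 14/28 = 50.0% → Pinecrest
Remedial: Pinecrest 18/54 = 33.3%, Northgate 1/5 = 20.0% → Pinecrest
Overall: Pinecrest 35/82 = 42.7%, Northgate 67/120 = 55.8% → Northgate
(Pinecrest wins every student group but Northgate wins overall — Pinecrest's students skew toward the low-rate remedial group.)

Northgate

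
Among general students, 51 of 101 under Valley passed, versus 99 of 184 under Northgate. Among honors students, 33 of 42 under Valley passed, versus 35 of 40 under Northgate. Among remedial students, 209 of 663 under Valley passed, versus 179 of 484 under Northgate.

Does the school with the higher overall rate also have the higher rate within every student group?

General: Valley 51/101 = 50.5%, Northgate 99/184 = 53.8% → Northgate
Honors: Valley 33/42 = 78.6%, Northgate 35/40 = 87.5% → Northgate
Remedial: Valley 209/663 = 31.5%, Northgate 179/484 = 37.0% → Northgate
Overall: Valley 293/806 = 36.4%, Northgate 313/708 = 44.2% → Northgate
Northgate wins overall and in every student group — no reversal.

Yes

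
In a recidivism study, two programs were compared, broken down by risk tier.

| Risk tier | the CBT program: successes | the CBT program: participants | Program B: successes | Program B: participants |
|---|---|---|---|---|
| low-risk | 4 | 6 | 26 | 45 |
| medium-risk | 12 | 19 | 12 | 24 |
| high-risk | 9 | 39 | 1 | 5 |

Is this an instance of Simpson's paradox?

Yes

Low-risk: the CBT program 4/6 = 66.7%, Program B 26/45 = 57.8% → the CBT program
Medium-risk: the CBT program 12/19 = 63.2%, Program B 12/24 = 50.0% → the CBT program
High-risk: the CBT program 9/39 = 23.1%, Program B 1/5 = 20.0% → the CBT program
Overall: the CBT program 25/64 = 39.1%, Program B 39/74 = 52.7% → Program B
The CBT program wins each risk group but Program B wins overall — the comparison reverses. The CBT program's participants skew toward high-risk, which has a lower base rate.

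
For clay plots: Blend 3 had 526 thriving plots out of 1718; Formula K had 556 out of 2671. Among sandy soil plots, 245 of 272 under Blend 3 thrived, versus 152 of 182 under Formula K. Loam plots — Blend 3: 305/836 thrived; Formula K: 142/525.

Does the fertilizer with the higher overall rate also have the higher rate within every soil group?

Clay: Blend 3 526/1718 = 30.6%, Formula K 556/2671 = 20.8% → Blend 3
Sandy soil: Blend 3 245/272 = 90.1%, Formula K 152/182 = 83.5% → Blend 3
Loam: Blend 3 305/836 = 36.5%, Formula K 142/525 = 27.0% → Blend 3
Overall: Blend 3 1076/2826 = 38.1%, Formula K 850/3378 = 25.2% → Blend 3
Blend 3 wins overall and in every soil group — no reversal.

Yes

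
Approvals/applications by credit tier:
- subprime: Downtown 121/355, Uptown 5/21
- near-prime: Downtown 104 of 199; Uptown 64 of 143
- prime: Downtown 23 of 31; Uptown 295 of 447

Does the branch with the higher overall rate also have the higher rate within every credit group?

No

Subprime: Downtown 121/355 = 34.1%, Uptown 5/21 = 23.8% → Downtown
Near-prime: Downtown 104/199 = 52.3%, Uptown 64/143 = 44.8% → Downtown
Prime: Downtown 23/31 = 74.2%, Uptown 295/447 = 66.0% → Downtown
Overall: Downtown 248/585 = 42.4%, Uptown 364/611 = 59.6% → Uptown
Downtown wins each credit group but Uptown wins overall — the comparison reverses. Downtown's applications skew toward subprime, which has a lower base rate.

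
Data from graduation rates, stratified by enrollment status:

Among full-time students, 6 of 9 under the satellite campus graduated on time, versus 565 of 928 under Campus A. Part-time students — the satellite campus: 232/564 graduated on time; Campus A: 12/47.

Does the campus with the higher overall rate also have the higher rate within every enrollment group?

No

Full-time: the satellite campus 6/9 = 66.7%, Campus A 565/928 = 60.9% → the satellite campus
Part-time: the satellite campus 232/564 = 41.1%, Campus A 12/47 = 25.5% → the satellite campus
Overall: the satellite campus 238/573 = 41.5%, Campus A 577/975 = 59.2% → Campus A
The satellite campus wins each enrollment group but Campus A wins overall — the comparison reverses. The satellite campus's students skew toward part-time, which has a lower base rate.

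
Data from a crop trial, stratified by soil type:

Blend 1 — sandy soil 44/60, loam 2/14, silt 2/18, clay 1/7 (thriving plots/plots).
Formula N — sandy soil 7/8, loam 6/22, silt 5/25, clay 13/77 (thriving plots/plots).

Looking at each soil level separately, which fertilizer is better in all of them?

Formula N

Sandy soil: Blend 1 44/60 = 73.3%, Formula N 7/8 = 87.5% → Formula N
Loam: Blend 1 2/14 = 14.3%, Formula N 6/22 = 27.3% → Formula N
Silt: Blend 1 2/18 = 11.1%, Formula N 5/25 = 20.0% → Formula N
Clay: Blend 1 1/7 = 14.3%, Formula N 13/77 = 16.9% → Formula N
Formula N has the higher rate in all 4 groups.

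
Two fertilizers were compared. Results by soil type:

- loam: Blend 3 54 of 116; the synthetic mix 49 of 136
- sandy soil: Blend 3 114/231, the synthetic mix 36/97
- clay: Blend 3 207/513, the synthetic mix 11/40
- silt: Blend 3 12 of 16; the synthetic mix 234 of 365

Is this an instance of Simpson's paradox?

Yes

Loam: Blend 3 54/116 = 46.6%, the synthetic mix 49/136 = 36.0% → Blend 3
Sandy soil: Blend 3 114/231 = 49.4%, the synthetic mix 36/97 = 37.1% → Blend 3
Clay: Blend 3 207/513 = 40.4%, the synthetic mix 11/40 = 27.5% → Blend 3
Silt: Blend 3 12/16 = 75.0%, the synthetic mix 234/365 = 64.1% → Blend 3
Overall: Blend 3 387/876 = 44.2%, the synthetic mix 330/638 = 51.7% → the synthetic mix
Blend 3 wins each soil group but the synthetic mix wins overall — the comparison reverses. Blend 3's plots skew toward clay, which has a lower base rate.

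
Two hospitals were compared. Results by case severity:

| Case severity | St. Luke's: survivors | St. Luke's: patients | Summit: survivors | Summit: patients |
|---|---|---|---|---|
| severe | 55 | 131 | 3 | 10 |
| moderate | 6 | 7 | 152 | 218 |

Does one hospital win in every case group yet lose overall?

Yes

Severe: St. Luke's 55/131 = 42.0%, Summit 3/10 = 30.0% → St. Luke's
Moderate: St. Luke's 6/7 = 85.7%, Summit 152/218 = 69.7% → St. Luke's
Overall: St. Luke's 61/138 = 44.2%, Summit 155/228 = 68.0% → Summit
St. Luke's wins each case group but Summit wins overall — the comparison reverses. St. Luke's's patients skew toward severe, which has a lower base rate.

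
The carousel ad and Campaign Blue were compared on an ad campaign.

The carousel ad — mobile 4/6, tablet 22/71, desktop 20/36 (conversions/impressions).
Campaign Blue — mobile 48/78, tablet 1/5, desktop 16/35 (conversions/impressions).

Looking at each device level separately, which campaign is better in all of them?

Mobile: the carousel ad 4/6 = 66.7%, Campaign Blue 48/78 = 61.5% → the carousel ad
Tablet: the carousel ad 22/71 = 31.0%, Campaign Blue 1/5 = 20.0% → the carousel ad
Desktop: the carousel ad 20/36 = 55.6%, Campaign Blue 16/35 = 45.7% → the carousel ad
The carousel ad has the higher rate in all 3 groups.

the carousel ad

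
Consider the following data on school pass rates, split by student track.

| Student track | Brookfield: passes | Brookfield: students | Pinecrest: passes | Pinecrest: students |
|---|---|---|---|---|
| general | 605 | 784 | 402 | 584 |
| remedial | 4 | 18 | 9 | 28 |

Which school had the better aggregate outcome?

Brookfield

General: Brookfield 605/784 = 77.2%, Pinecrest 402/584 = 68.8% → Brookfield
Remedial: Brookfield 4/18 = 22.2%, Pinecrest 9/28 = 32.1% → Pinecrest
Overall: Brookfield 609/802 = 75.9%, Pinecrest 411/612 = 67.2% → Brookfield
(Neither sweeps every student group, but Brookfield has the higher pooled rate.)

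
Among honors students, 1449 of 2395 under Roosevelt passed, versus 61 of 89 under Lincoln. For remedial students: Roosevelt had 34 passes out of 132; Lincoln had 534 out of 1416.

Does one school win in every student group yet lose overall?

Honors: Roosevelt 1449/2395 = 60.5%, Lincoln 61/89 = 68.5% → Lincoln
Remedial: Roosevelt 34/132 = 25.8%, Lincoln 534/1416 = 37.7% → Lincoln
Overall: Roosevelt 1483/2527 = 58.7%, Lincoln 595/1505 = 39.5% → Roosevelt
Lincoln wins each student group but Roosevelt wins overall — the comparison reverses. Lincoln's students skew toward remedial, which has a lower base rate.

Yes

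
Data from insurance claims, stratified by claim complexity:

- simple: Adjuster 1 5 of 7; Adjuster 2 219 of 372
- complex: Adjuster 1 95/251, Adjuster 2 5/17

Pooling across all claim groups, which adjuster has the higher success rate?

Adjuster 2

Simple: Adjuster 1 5/7 = 71.4%, Adjuster 2 219/372 = 58.9% → Adjuster 1
Complex: Adjuster 1 95/251 = 37.8%, Adjuster 2 5/17 = 29.4% → Adjuster 1
Overall: Adjuster 1 100/258 = 38.8%, Adjuster 2 224/389 = 57.6% → Adjuster 2
(Adjuster 1 wins every claim group but Adjuster 2 wins overall — Adjuster 1's claims skew toward the low-rate complex group.)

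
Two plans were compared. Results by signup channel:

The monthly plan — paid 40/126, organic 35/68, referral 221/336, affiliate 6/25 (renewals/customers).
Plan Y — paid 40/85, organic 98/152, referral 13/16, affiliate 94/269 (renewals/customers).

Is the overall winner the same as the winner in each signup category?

Paid: the monthly plan 40/126 = 31.7%, Plan Y 40/85 = 47.1% → Plan Y
Organic: the monthly plan 35/68 = 51.5%, Plan Y 98/152 = 64.5% → Plan Y
Referral: the monthly plan 221/336 = 65.8%, Plan Y 13/16 = 81.2% → Plan Y
Affiliate: the monthly plan 6/25 = 24.0%, Plan Y 94/269 = 34.9% → Plan Y
Overall: the monthly plan 302/555 = 54.4%, Plan Y 245/522 = 46.9% → the monthly plan
Plan Y wins each signup group but the monthly plan wins overall — the comparison reverses. Plan Y's customers skew toward affiliate, which has a lower base rate.

No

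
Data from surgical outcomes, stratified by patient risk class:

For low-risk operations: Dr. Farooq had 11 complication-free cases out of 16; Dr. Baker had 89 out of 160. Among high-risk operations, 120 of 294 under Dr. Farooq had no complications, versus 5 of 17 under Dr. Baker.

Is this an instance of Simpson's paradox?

Yes

Low-risk: Dr. Farooq 11/16 = 68.8%, Dr. Baker 89/160 = 55.6% → Dr. Farooq
High-risk: Dr. Farooq 120/294 = 40.8%, Dr. Baker 5/17 = 29.4% → Dr. Farooq
Overall: Dr. Farooq 131/310 = 42.3%, Dr. Baker 94/177 = 53.1% → Dr. Baker
Dr. Farooq wins each patient risk group but Dr. Baker wins overall — the comparison reverses. Dr. Farooq's operations skew toward high-risk, which has a lower base rate.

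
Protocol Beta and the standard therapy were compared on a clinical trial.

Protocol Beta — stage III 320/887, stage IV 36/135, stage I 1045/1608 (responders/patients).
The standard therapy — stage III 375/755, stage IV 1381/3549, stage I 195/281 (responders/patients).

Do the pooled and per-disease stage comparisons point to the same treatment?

No

Stage III: Protocol Beta 320/887 = 36.1%, the standard therapy 375/755 = 49.7% → the standard therapy
Stage IV: Protocol Beta 36/135 = 26.7%, the standard therapy 1381/3549 = 38.9% → the standard therapy
Stage I: Protocol Beta 1045/1608 = 65.0%, the standard therapy 195/281 = 69.4% → the standard therapy
Overall: Protocol Beta 1401/2630 = 53.3%, the standard therapy 1951/4585 = 42.6% → Protocol Beta
The standard therapy wins each disease group but Protocol Beta wins overall — the comparison reverses. The standard therapy's patients skew toward stage IV, which has a lower base rate.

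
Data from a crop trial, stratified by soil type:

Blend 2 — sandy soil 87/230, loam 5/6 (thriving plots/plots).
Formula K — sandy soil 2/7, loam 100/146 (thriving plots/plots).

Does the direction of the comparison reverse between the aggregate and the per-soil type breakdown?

Sandy soil: Blend 2 87/230 = 37.8%, Formula K 2/7 = 28.6% → Blend 2
Loam: Blend 2 5/6 = 83.3%, Formula K 100/146 = 68.5% → Blend 2
Overall: Blend 2 92/236 = 39.0%, Formula K 102/153 = 66.7% → Formula K
Blend 2 wins each soil group but Formula K wins overall — the comparison reverses. Blend 2's plots skew toward sandy soil, which has a lower base rate.

Yes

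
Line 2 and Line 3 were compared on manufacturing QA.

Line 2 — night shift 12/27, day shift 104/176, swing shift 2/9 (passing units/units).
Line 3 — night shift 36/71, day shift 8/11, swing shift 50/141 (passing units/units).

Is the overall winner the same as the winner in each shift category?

No

Night shift: Line 2 12/27 = 44.4%, Line 3 36/71 = 50.7% → Line 3
Day shift: Line 2 104/176 = 59.1%, Line 3 8/11 = 72.7% → Line 3
Swing shift: Line 2 2/9 = 22.2%, Line 3 50/141 = 35.5% → Line 3
Overall: Line 2 118/212 = 55.7%, Line 3 94/223 = 42.2% → Line 2
Line 3 wins each shift group but Line 2 wins overall — the comparison reverses. Line 3's units skew toward swing shift, which has a lower base rate.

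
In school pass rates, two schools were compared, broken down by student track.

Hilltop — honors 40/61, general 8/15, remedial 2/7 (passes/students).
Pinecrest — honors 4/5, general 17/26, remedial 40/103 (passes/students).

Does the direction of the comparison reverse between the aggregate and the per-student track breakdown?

Yes

Honors: Hilltop 40/61 = 65.6%, Pinecrest 4/5 = 80.0% → Pinecrest
General: Hilltop 8/15 = 53.3%, Pinecrest 17/26 = 65.4% → Pinecrest
Remedial: Hilltop 2/7 = 28.6%, Pinecrest 40/103 = 38.8% → Pinecrest
Overall: Hilltop 50/83 = 60.2%, Pinecrest 61/134 = 45.5% → Hilltop
Pinecrest wins each student group but Hilltop wins overall — the comparison reverses. Pinecrest's students skew toward remedial, which has a lower base rate.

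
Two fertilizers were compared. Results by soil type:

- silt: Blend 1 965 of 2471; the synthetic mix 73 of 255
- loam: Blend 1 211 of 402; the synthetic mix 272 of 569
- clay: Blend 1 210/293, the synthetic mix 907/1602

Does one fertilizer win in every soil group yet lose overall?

Yes

Silt: Blend 1 965/2471 = 39.1%, the synthetic mix 73/255 = 28.6% → Blend 1
Loam: Blend 1 211/402 = 52.5%, the synthetic mix 272/569 = 47.8% → Blend 1
Clay: Blend 1 210/293 = 71.7%, the synthetic mix 907/1602 = 56.6% → Blend 1
Overall: Blend 1 1386/3166 = 43.8%, the synthetic mix 1252/2426 = 51.6% → the synthetic mix
Blend 1 wins each soil group but the synthetic mix wins overall — the comparison reverses. Blend 1's plots skew toward silt, which has a lower base rate.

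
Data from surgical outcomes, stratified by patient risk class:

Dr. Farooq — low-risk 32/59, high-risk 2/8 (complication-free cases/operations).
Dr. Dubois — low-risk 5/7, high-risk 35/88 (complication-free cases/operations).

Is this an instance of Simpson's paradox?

Low-risk: Dr. Farooq 32/59 = 54.2%, Dr. Dubois 5/7 = 71.4% → Dr. Dubois
High-risk: Dr. Farooq 2/8 = 25.0%, Dr. Dubois 35/88 = 39.8% → Dr. Dubois
Overall: Dr. Farooq 34/67 = 50.7%, Dr. Dubois 40/95 = 42.1% → Dr. Farooq
Dr. Dubois wins each patient risk group but Dr. Farooq wins overall — the comparison reverses. Dr. Dubois's operations skew toward high-risk, which has a lower base rate.

Yes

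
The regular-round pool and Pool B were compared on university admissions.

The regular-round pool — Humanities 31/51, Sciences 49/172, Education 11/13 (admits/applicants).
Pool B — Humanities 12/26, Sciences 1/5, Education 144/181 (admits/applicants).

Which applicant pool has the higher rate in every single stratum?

Humanities: the regular-round pool 31/51 = 60.8%, Pool B 12/26 = 46.2% → the regular-round pool
Sciences: the regular-round pool 49/172 = 28.5%, Pool B 1/5 = 20.0% → the regular-round pool
Education: the regular-round pool 11/13 = 84.6%, Pool B 144/181 = 79.6% → the regular-round pool
The regular-round pool has the higher rate in all 3 groups.

the regular-round pool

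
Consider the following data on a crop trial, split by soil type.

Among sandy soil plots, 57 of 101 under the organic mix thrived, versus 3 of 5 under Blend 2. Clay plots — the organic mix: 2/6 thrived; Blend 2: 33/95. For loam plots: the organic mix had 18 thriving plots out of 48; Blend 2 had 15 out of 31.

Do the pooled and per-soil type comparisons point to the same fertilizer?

No

Sandy soil: the organic mix 57/101 = 56.4%, Blend 2 3/5 = 60.0% → Blend 2
Clay: the organic mix 2/6 = 33.3%, Blend 2 33/95 = 34.7% → Blend 2
Loam: the organic mix 18/48 = 37.5%, Blend 2 15/31 = 48.4% → Blend 2
Overall: the organic mix 77/155 = 49.7%, Blend 2 51/131 = 38.9% → the organic mix
Blend 2 wins each soil group but the organic mix wins overall — the comparison reverses. Blend 2's plots skew toward clay, which has a lower base rate.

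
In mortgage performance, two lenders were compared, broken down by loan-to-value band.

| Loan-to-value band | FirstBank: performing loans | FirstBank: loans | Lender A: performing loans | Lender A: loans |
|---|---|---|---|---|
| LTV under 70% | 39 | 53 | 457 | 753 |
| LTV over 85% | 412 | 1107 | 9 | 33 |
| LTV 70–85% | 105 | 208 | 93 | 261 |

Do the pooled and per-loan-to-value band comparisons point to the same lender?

No

LTV under 70%: FirstBank 39/53 = 73.6%, Lender A 457/753 = 60.7% → FirstBank
LTV over 85%: FirstBank 412/1107 = 37.2%, Lender A 9/33 = 27.3% → FirstBank
LTV 70–85%: FirstBank 105/208 = 50.5%, Lender A 93/261 = 35.6% → FirstBank
Overall: FirstBank 556/1368 = 40.6%, Lender A 559/1047 = 53.4% → Lender A
FirstBank wins each loan-to-value group but Lender A wins overall — the comparison reverses. FirstBank's loans skew toward LTV over 85%, which has a lower base rate.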